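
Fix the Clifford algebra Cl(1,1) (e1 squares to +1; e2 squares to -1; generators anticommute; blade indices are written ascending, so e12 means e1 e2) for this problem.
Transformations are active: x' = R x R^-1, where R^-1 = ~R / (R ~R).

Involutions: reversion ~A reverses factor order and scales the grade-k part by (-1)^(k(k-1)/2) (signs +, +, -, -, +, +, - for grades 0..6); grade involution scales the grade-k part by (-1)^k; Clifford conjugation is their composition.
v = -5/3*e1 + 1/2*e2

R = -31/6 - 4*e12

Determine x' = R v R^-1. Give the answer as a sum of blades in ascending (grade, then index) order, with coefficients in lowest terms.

~R = -31/6 + 4*e12, and R ~R = 385/36, so R^-1 = ~R / (385/36).
R v = 191/18*e1 - 37/4*e2
Answer: -9917/1155*e1 + 6497/770*e2


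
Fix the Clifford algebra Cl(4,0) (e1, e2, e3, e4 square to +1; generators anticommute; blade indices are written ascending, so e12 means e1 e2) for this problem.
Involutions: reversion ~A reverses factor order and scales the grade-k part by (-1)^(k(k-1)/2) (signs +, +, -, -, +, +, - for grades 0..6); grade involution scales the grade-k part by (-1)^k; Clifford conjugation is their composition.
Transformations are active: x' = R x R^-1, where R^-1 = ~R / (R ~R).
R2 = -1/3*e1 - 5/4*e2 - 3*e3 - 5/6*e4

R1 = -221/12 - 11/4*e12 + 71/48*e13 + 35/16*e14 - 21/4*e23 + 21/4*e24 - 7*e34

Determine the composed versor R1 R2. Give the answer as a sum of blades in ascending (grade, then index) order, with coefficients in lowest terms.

Distribute over the terms of R2 (each basis-blade product reordered to ascending indices, repeated generators contracted through their squares):
R1 (-1/3*e1) = 221/36*e1 - 11/12*e2 + 71/144*e3 + 35/48*e4 + 7/4*e123 - 7/4*e124 + 7/3*e134
R1 (-5/4*e2) = 55/16*e1 + 1105/48*e2 - 105/16*e3 + 105/16*e4 + 355/192*e123 + 175/64*e124 + 35/4*e234
R1 (-3*e3) = -71/16*e1 + 63/4*e2 + 221/4*e3 - 21*e4 + 33/4*e123 + 105/16*e134 + 63/4*e234
R1 (-5/6*e4) = -175/96*e1 - 35/8*e2 + 35/6*e3 + 1105/72*e4 + 55/24*e124 - 355/288*e134 + 35/8*e234
Summing the partial products and collecting blades:
Answer: 955/288*e1 + 1607/48*e2 + 3961/72*e3 + 59/36*e4 + 2275/192*e123 + 629/192*e124 + 2207/288*e134 + 231/8*e234


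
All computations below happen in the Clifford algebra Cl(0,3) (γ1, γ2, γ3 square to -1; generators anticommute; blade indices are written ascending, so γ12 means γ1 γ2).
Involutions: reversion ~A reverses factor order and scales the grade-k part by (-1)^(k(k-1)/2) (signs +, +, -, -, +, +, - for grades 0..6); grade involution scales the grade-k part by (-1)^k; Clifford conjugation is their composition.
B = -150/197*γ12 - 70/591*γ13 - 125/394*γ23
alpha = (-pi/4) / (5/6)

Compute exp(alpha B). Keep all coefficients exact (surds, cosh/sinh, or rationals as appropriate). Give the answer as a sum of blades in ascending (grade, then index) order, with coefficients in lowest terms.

B^2 term by term: the squares give (-150/197)^2*(γ12)^2 + (-70/591)^2*(γ13)^2 + (-125/394)^2*(γ23)^2 = 22500/38809*(-1) + 4900/349281*(-1) + 15625/155236*(-1) = -25/36 (each basis 2-blade squares to minus the product of its generators' squares); cross terms between blades sharing an index anticommute and cancel. So B^2 = -25/36.
B^2 = -25/36 — B^2 < 0, so the exponential closes trigonometrically: l = 5/6, alpha*l = -pi/4, so exp(alpha B) = cos(-pi/4) + (sin(-pi/4)/(5/6))*B = sqrt(2)/2 + (-3*sqrt(2)/5)*B.
Answer: sqrt(2)/2 + 90*sqrt(2)/197*γ12 + 14*sqrt(2)/197*γ13 + 75*sqrt(2)/394*γ23


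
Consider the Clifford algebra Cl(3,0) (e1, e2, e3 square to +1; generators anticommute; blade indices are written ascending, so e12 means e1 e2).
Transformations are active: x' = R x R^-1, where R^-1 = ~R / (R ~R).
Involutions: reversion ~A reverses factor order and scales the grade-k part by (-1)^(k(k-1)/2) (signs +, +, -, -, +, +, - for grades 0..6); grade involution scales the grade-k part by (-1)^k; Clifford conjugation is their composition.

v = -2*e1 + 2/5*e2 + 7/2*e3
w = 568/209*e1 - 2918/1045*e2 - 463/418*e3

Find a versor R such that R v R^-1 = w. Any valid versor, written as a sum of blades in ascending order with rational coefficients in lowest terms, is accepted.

Take R = v + w = 150/209*e1 - 500/209*e2 + 500/209*e3. Because q(v) = q(w) = 1641/100, conjugation by R sends v exactly to w.
Answer: 150/209*e1 - 500/209*e2 + 500/209*e3


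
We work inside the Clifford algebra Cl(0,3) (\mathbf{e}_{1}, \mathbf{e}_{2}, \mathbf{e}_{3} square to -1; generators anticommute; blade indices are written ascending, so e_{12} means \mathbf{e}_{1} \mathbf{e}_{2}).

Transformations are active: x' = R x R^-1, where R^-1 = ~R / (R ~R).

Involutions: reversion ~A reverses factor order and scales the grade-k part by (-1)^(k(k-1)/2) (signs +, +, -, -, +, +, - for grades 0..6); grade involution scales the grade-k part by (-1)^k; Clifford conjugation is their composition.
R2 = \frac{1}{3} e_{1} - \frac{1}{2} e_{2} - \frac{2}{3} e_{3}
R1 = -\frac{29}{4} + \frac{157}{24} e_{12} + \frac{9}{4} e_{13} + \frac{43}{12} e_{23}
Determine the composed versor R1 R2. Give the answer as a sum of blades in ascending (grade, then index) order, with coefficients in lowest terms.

Distribute over the terms of R2 (each basis-blade product reordered to ascending indices, repeated generators contracted through their squares):
R1 (\frac{1}{3} e_{1}) = -\frac{29}{12} e_{1} + \frac{157}{72} e_{2} + \frac{3}{4} e_{3} + \frac{43}{36} e_{123}
R1 (-\frac{1}{2} e_{2}) = \frac{157}{48} e_{1} + \frac{29}{8} e_{2} - \frac{43}{24} e_{3} + \frac{9}{8} e_{123}
R1 (-\frac{2}{3} e_{3}) = \frac{3}{2} e_{1} + \frac{43}{18} e_{2} + \frac{29}{6} e_{3} - \frac{157}{36} e_{123}
Summing the partial products and collecting blades:
Answer: \frac{113}{48} e_{1} + \frac{295}{36} e_{2} + \frac{91}{24} e_{3} - \frac{49}{24} e_{123}


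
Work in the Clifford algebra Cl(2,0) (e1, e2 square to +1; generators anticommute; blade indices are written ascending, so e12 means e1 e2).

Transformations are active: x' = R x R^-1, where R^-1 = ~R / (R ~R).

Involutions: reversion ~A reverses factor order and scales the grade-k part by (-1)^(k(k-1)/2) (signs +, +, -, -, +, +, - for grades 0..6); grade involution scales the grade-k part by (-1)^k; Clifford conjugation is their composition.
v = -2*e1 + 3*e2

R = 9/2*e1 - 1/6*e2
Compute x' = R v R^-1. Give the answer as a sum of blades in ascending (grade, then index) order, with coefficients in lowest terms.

~R = 9/2*e1 - 1/6*e2, and R ~R = 365/18, so R^-1 = ~R / (365/18).
R v = -19/2 + 79/6*e12
Answer: -809/365*e1 - 1038/365*e2


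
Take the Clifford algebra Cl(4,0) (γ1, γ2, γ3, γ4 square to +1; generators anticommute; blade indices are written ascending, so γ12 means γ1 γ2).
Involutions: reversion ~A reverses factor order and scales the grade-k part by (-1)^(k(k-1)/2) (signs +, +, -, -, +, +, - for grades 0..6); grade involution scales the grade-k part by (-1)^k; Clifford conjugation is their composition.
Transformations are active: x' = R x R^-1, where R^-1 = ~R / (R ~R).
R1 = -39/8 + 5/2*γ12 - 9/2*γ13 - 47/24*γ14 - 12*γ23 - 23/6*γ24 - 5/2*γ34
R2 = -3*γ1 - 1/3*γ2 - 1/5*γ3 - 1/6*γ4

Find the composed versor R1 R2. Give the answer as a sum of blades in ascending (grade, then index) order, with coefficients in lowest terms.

Distribute over the terms of R2 (each basis-blade product reordered to ascending indices, repeated generators contracted through their squares):
R1 (-3*γ1) = 117/8*γ1 + 15/2*γ2 - 27/2*γ3 - 47/8*γ4 + 36*γ123 + 23/2*γ124 + 15/2*γ134
R1 (-1/3*γ2) = -5/6*γ1 + 13/8*γ2 - 4*γ3 - 23/18*γ4 - 3/2*γ123 - 47/72*γ124 + 5/6*γ234
R1 (-1/5*γ3) = 9/10*γ1 + 12/5*γ2 + 39/40*γ3 - 1/2*γ4 - 1/2*γ123 - 47/120*γ134 - 23/30*γ234
R1 (-1/6*γ4) = 47/144*γ1 + 23/36*γ2 + 5/12*γ3 + 13/16*γ4 - 5/12*γ124 + 3/4*γ134 + 2*γ234
Summing the partial products and collecting blades:
Answer: 10813/720*γ1 + 4379/360*γ2 - 1933/120*γ3 - 985/144*γ4 + 34*γ123 + 751/72*γ124 + 943/120*γ134 + 31/15*γ234


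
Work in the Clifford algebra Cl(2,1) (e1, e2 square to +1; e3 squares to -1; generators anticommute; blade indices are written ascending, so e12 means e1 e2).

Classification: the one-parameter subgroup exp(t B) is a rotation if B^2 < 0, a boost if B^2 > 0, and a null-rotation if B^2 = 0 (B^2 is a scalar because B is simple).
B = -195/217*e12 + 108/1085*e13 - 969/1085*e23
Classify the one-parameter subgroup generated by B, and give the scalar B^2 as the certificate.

B^2 term by term: the squares give (-195/217)^2*(e12)^2 + (108/1085)^2*(e13)^2 + (-969/1085)^2*(e23)^2 = 38025/47089*(-1) + 11664/1177225*(+1) + 938961/1177225*(+1) = 0 (each basis 2-blade squares to minus the product of its generators' squares); cross terms between blades sharing an index anticommute and cancel. So B^2 = 0.
Answer: null-rotation, certificate B^2 = 0. The class reads off the invariant scalar 0 directly.


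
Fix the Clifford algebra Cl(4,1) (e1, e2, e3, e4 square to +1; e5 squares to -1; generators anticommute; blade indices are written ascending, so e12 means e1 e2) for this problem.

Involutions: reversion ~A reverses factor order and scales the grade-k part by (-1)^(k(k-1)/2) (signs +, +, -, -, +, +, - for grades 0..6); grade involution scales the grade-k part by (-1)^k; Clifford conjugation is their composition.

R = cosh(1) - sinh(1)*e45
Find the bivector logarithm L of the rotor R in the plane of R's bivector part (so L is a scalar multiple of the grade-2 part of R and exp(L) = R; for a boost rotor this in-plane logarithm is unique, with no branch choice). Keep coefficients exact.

The scalar part of R is cosh(1), which determines |rapidity| via cosh; the sign lives in the bivector part, and pairing them (bivector part over sinh of the rapidity = the plane) gives the unique in-plane L = rapidity * plane.
Concretely: cosh(rapidity) = cosh(1) gives rapidity = ±1, and since rapidity/sinh(rapidity) is even the sign is immaterial: L = (rapidity/sinh(rapidity)) * <R>_2 = (1/sinh(1)) * <R>_2.
Answer: -e45


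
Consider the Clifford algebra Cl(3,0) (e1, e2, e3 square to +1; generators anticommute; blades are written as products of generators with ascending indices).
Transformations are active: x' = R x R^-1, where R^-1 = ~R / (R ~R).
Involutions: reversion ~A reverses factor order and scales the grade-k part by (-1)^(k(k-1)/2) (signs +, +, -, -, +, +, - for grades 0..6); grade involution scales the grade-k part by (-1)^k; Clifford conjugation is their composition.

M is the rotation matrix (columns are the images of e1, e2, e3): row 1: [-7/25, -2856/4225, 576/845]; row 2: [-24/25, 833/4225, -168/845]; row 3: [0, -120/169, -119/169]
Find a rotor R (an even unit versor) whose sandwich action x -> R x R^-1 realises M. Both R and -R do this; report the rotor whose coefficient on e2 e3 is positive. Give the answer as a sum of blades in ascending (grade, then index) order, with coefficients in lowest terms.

Method: write R = a + b12*e1 e2 + b13*e1 e3 + b23*e2 e3 with a^2 + b12^2 + b13^2 + b23^2 = 1 (so R^-1 = ~R). Expanding the columns R e_j ~R gives tr M = 4a^2 - 1 and, from the antisymmetric part, M21 - M12 = -4a*b12, M13 - M31 = 4a*b13, M32 - M23 = -4a*b23.
Here tr M = -133/169, so a^2 = (1 + tr M)/4 = 9/169 and a = ±3/13. Taking a = 3/13: M21 - M12 = -48/169, M13 - M31 = 576/845, M32 - M23 = -432/845, giving b12 = 4/13, b13 = 48/65, b23 = 36/65, i.e. R = 3/13 + 4/13*e1 e2 + 48/65*e1 e3 + 36/65*e2 e3.
Its e2 e3 coefficient is already positive.
Answer: 3/13 + 4/13*e1 e2 + 48/65*e1 e3 + 36/65*e2 e3. Uniqueness: Spin(3) -> SO(3) maps R and -R to the same rotation of trace -133/169; fixing the sign of the e2 e3 coefficient removes the ambiguity.


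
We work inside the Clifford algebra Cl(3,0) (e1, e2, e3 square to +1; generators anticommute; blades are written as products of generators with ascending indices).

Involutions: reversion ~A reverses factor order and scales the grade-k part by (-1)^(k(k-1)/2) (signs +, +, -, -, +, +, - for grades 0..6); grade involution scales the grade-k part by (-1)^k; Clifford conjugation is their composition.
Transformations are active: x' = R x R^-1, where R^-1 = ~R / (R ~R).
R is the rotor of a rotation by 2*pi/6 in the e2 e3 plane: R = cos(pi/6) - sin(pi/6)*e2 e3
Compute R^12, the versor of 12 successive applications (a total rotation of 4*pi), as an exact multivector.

The rotor phase is half the rotation angle and phases add under composition, so 12 steps in the e2 e3 plane accumulate phase 12*(pi/6) = 2*pi: R^12 = cos(2*pi) - sin(2*pi)*e2 e3.
cos(2*pi) = 1 and sin(2*pi) = 0, so R^12 = 1. The total rotation 4*pi is 2 full turns, so every vector returns to itself, yet the rotor is +1, back on the identity sheet (an even number of 2*pi turns).
Answer: 1


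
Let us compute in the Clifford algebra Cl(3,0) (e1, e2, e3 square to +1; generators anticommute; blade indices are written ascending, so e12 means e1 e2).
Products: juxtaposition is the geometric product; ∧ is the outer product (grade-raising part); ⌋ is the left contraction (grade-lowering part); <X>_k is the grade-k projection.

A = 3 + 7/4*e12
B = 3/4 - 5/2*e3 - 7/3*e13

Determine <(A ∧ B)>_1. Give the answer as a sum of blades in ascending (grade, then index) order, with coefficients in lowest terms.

step 1: 9/4 - 15/2*e3 + 21/16*e12 - 7*e13 - 35/8*e123
step 2: -15/2*e3
Answer: -15/2*e3


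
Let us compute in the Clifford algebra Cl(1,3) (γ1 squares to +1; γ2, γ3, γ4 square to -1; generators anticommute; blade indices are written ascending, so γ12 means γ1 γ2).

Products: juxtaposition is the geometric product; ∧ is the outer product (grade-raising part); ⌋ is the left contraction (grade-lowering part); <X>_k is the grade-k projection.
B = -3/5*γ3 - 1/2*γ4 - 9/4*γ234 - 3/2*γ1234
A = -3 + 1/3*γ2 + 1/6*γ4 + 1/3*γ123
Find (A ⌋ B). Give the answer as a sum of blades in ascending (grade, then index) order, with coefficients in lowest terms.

step 1: 1/12 + 9/5*γ3 + 2*γ4 + 3/8*γ23 + 3/4*γ34 - 1/4*γ123 - 1/2*γ134 + 27/4*γ234 + 9/2*γ1234
Answer: 1/12 + 9/5*γ3 + 2*γ4 + 3/8*γ23 + 3/4*γ34 - 1/4*γ123 - 1/2*γ134 + 27/4*γ234 + 9/2*γ1234


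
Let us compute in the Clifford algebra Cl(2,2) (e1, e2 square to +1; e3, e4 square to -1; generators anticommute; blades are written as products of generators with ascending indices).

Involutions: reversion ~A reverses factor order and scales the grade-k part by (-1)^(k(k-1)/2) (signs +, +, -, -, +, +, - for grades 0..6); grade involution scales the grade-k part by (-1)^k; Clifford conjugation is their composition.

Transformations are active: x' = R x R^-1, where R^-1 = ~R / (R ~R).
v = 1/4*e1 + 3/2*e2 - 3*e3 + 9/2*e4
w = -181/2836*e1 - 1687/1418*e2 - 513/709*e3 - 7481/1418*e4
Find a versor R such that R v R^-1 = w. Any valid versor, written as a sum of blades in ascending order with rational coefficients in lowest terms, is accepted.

A norm check does it: q(v) = q(w) = -431/16, hence R = v + w = 132/709*e1 + 220/709*e2 - 2640/709*e3 - 550/709*e4 realises the map — parallel part kept, (v - w)/2 negated, v carried to w.
Answer: 132/709*e1 + 220/709*e2 - 2640/709*e3 - 550/709*e4


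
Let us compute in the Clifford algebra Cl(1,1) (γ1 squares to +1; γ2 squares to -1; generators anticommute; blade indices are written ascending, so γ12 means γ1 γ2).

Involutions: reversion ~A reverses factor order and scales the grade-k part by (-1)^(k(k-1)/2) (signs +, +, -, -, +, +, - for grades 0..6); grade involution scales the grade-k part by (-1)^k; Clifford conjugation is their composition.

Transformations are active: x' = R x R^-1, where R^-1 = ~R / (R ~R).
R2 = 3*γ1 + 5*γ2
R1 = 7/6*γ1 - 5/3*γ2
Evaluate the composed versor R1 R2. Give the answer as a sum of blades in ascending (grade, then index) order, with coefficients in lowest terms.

Distribute over the terms of R1 (each basis-blade product reordered to ascending indices, repeated generators contracted through their squares):
(7/6*γ1) R2 = 7/2 + 35/6*γ12
(-5/3*γ2) R2 = 25/3 + 5*γ12
Summing the partial products and collecting blades:
Answer: 71/6 + 65/6*γ12


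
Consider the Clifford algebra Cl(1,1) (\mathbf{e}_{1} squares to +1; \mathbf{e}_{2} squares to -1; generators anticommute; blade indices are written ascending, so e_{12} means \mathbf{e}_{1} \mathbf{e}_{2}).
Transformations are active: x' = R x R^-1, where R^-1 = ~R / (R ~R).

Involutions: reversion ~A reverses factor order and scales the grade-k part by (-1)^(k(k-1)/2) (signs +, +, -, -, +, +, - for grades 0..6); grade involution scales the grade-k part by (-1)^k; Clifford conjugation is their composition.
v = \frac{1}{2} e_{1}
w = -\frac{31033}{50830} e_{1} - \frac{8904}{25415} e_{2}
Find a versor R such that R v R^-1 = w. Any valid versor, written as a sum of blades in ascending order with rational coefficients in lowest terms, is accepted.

Why this works: both vectors square to \frac{1}{4}, so q(v) = q(w) and R = v + w = -\frac{2809}{25415} e_{1} - \frac{8904}{25415} e_{2} carries v to w — its own direction survives, the complement (v - w)/2 flips.
Answer: -\frac{2809}{25415} e_{1} - \frac{8904}{25415} e_{2}


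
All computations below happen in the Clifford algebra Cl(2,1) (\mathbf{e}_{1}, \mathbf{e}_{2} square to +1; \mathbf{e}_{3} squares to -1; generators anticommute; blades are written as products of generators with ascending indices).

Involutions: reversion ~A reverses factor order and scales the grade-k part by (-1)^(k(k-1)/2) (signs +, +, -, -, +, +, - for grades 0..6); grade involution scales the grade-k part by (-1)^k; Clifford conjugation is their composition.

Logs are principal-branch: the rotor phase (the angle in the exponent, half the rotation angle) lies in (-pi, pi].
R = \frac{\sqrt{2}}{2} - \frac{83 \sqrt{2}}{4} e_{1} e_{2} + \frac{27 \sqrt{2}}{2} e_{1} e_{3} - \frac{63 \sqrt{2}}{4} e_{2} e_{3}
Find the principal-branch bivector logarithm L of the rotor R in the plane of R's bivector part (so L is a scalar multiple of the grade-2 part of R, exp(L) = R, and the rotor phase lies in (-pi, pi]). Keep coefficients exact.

The scalar part of R is \frac{\sqrt{2}}{2}, which fixes the principal-branch rotor phase; the unit plane is then the bivector part divided by the sine of that phase, and L is that plane scaled by the phase.
Concretely: cos(phase) = \frac{\sqrt{2}}{2} gives phase = ±\frac{\pi}{4}, and since phase/sin(phase) is even the sign is immaterial: L = (phase/sin(phase)) * <R>_2 = (\frac{\sqrt{2} \pi}{4}) * <R>_2.
Answer: - \frac{83 \pi}{8} e_{1} e_{2} + \frac{27 \pi}{4} e_{1} e_{3} - \frac{63 \pi}{8} e_{2} e_{3}


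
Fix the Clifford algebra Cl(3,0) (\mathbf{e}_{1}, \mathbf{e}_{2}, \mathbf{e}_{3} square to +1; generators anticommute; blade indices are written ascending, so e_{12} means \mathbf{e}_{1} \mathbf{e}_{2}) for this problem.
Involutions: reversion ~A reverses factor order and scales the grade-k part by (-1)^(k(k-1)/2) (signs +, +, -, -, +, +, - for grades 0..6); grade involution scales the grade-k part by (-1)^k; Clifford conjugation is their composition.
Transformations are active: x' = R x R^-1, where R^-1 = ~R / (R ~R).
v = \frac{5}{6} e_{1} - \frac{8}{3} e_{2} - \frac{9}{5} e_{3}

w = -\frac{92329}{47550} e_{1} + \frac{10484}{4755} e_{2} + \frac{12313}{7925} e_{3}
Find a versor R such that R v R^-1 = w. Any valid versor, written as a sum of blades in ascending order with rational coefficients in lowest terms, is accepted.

R = v + w = -\frac{8784}{7925} e_{1} - \frac{732}{1585} e_{2} - \frac{1952}{7925} e_{3} works: the equal norms (\frac{9941}{900}) guarantee its sandwich swaps v into w.
Answer: -\frac{8784}{7925} e_{1} - \frac{732}{1585} e_{2} - \frac{1952}{7925} e_{3}


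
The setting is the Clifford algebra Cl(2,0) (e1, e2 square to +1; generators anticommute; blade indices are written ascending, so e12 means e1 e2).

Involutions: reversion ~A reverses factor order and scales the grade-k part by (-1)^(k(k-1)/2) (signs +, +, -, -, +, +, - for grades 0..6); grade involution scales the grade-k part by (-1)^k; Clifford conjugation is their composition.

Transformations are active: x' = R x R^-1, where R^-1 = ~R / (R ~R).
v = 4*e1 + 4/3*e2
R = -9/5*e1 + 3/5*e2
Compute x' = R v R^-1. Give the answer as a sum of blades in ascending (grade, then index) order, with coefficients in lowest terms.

~R = -9/5*e1 + 3/5*e2, and R ~R = 18/5, so R^-1 = ~R / (18/5).
R v = -32/5 - 24/5*e12
Answer: 12/5*e1 - 52/15*e2


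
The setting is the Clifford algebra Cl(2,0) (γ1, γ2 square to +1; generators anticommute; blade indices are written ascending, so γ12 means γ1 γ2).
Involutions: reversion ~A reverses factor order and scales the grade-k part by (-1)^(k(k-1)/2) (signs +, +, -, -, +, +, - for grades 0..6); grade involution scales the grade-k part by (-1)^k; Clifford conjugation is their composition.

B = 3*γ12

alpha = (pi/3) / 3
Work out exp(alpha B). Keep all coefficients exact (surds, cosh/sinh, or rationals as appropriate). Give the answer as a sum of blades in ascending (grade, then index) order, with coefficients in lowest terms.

B^2 = (3)^2*(γ12)^2 = 9*(-1) = -9 (a basis 2-blade squares to minus the product of its generators' squares).
B^2 = -9 — the negative square puts this in the circular regime; l = 3, alpha*l = pi/3, so exp(alpha B) = cos(pi/3) + (sin(pi/3)/3)*B = 1/2 + (sqrt(3)/6)*B.
Answer: 1/2 + sqrt(3)/2*γ12


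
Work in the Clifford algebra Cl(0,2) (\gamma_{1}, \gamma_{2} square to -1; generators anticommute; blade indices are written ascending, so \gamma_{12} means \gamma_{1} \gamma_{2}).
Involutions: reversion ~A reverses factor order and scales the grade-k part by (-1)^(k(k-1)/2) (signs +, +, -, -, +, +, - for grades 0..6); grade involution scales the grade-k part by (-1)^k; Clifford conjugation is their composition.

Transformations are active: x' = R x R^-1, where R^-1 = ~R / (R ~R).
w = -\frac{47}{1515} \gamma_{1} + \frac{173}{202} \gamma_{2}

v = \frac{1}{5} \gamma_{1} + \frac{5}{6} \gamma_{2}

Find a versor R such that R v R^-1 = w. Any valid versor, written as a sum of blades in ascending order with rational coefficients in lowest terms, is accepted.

Since q(v) = q(w) = -\frac{661}{900}, the sum R = v + w = \frac{256}{1515} \gamma_{1} + \frac{512}{303} \gamma_{2} does the job whenever invertible.
Answer: \frac{256}{1515} \gamma_{1} + \frac{512}{303} \gamma_{2}


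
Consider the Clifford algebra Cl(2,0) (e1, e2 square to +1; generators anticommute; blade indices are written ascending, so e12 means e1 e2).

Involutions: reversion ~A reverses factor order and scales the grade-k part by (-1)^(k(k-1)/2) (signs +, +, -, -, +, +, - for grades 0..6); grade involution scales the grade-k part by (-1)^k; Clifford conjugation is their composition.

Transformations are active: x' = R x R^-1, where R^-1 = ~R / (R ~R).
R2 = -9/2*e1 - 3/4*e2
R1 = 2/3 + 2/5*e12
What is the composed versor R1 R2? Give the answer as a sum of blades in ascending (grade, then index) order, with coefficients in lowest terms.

Distribute over the terms of R1 (each basis-blade product reordered to ascending indices, repeated generators contracted through their squares):
(2/3) R2 = -3*e1 - 1/2*e2
(2/5*e12) R2 = -3/10*e1 + 9/5*e2
Summing the partial products and collecting blades:
Answer: -33/10*e1 + 13/10*e2


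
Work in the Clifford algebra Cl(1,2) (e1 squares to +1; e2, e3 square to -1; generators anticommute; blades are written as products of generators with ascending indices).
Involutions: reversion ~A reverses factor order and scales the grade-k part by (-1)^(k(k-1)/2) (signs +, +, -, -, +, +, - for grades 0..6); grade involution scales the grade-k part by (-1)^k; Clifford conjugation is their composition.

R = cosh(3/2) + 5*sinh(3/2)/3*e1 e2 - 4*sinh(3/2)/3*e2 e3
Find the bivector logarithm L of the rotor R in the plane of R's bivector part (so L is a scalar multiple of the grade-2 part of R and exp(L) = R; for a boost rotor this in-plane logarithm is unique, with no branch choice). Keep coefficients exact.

The scalar part of R is cosh(3/2), which determines |rapidity| via cosh; the sign lives in the bivector part, and pairing them (bivector part over sinh of the rapidity = the plane) gives the unique in-plane L = rapidity * plane.
Concretely: cosh(rapidity) = cosh(3/2) gives rapidity = ±3/2, and since rapidity/sinh(rapidity) is even the sign is immaterial: L = (rapidity/sinh(rapidity)) * <R>_2 = (3/(2*sinh(3/2))) * <R>_2.
Answer: 5/2*e1 e2 - 2*e2 e3


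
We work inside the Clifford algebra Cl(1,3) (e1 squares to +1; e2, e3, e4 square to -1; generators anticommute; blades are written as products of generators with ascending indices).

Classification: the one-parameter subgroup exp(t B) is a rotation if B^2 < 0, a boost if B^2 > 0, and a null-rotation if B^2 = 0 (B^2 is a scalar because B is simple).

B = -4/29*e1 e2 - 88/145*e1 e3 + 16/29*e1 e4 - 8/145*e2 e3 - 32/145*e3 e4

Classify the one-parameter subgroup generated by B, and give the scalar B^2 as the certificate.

B^2 term by term: the squares give (-4/29)^2*(e1 e2)^2 + (-88/145)^2*(e1 e3)^2 + (16/29)^2*(e1 e4)^2 + (-8/145)^2*(e2 e3)^2 + (-32/145)^2*(e3 e4)^2 = 16/841*(+1) + 7744/21025*(+1) + 256/841*(+1) + 64/21025*(-1) + 1024/21025*(-1) = 16/25 (each basis 2-blade squares to minus the product of its generators' squares); cross terms between blades sharing an index anticommute and cancel; the commuting (index-disjoint) pairs give grade-4 terms 2*c*c'*(blade product), which cancel blade by blade — e1 e2 e3 e4: 256/4205 - 256/4205 = 0 — confirming B is simple. So B^2 = 16/25.
Answer: boost, certificate B^2 = 16/25. No conjugation can change B^2 = 16/25; the sign gives the class.


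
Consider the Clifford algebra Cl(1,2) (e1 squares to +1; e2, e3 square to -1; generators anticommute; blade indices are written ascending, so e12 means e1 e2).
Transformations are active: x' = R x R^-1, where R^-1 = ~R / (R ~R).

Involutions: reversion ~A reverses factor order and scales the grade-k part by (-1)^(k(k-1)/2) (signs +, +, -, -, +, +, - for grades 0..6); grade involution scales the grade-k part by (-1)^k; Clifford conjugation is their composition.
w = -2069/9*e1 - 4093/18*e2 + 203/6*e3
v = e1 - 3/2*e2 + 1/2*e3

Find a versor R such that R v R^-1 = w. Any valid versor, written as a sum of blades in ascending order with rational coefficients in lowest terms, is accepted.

Take R = v + w = -2060/9*e1 - 2060/9*e2 + 103/3*e3. Because q(v) = q(w) = -3/2, conjugation by R sends v exactly to w.
Answer: -2060/9*e1 - 2060/9*e2 + 103/3*e3


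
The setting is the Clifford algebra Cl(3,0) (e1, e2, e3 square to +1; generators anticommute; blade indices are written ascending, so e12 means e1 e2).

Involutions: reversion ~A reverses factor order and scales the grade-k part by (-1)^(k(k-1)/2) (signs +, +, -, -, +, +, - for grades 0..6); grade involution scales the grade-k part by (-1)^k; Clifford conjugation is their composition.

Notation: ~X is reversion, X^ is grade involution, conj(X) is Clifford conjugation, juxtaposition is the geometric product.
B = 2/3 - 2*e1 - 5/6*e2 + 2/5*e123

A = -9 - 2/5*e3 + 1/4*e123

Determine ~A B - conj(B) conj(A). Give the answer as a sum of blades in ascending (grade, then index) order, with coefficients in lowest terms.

first term: -59/10 + 18*e1 + 15/2*e2 - 4/15*e3 - 4/25*e12 - 121/120*e13 + 1/6*e23 - 113/30*e123
second term: -61/10 - 18*e1 - 15/2*e2 + 4/15*e3 + 4/25*e12 + 71/120*e13 + 5/6*e23 - 103/30*e123
Answer: 1/5 + 36*e1 + 15*e2 - 8/15*e3 - 8/25*e12 - 8/5*e13 - 2/3*e23 - 1/3*e123


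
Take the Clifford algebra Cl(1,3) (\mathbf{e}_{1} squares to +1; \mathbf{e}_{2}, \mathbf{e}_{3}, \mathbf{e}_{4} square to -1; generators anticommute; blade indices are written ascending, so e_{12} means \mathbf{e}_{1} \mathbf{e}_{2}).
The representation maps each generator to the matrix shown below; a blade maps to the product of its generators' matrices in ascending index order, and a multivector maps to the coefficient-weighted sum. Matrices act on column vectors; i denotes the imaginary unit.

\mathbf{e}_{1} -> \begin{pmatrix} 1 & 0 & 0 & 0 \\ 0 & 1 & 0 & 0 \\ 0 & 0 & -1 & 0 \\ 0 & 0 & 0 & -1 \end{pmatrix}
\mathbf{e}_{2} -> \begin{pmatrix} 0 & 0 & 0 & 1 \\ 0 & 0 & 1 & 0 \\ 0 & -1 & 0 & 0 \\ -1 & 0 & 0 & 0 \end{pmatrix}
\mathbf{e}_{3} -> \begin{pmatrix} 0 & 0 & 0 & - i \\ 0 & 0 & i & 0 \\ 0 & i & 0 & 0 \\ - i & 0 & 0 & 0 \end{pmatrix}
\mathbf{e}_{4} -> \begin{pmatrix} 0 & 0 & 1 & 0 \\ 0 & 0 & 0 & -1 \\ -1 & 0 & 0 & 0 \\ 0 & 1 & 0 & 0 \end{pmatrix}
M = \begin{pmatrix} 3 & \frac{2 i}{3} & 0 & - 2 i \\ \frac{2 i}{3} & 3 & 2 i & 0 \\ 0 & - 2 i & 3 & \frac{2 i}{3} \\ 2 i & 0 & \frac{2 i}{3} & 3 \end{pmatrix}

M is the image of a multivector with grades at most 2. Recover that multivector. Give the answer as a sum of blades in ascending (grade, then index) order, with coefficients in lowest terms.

Method: the blade images are trace-orthogonal — tr(rho(e_A) rho(e_B)^-1) = 4 if A = B and 0 otherwise — and rho(e_A)^-1 = (e_A)^2 * rho(e_A) with (e_A)^2 = +1 or -1, so the coefficient of e_A in the preimage is (e_A)^2 * tr(M rho(e_A))/4.
Nonzero projections over blades of grade <= 2: 1: (1)^2 = +1, tr(M 1) = 12, coefficient 3; e_{13}: (e_{13})^2 = +1, tr(M rho(e_{13})) = 8, coefficient 2; e_{34}: (e_{34})^2 = -1, tr(M rho(e_{34})) = \frac{8}{3}, coefficient -\frac{2}{3}. Every other blade of grade <= 2 projects to 0.
Answer: 3 + 2 e_{13} - \frac{2}{3} e_{34}


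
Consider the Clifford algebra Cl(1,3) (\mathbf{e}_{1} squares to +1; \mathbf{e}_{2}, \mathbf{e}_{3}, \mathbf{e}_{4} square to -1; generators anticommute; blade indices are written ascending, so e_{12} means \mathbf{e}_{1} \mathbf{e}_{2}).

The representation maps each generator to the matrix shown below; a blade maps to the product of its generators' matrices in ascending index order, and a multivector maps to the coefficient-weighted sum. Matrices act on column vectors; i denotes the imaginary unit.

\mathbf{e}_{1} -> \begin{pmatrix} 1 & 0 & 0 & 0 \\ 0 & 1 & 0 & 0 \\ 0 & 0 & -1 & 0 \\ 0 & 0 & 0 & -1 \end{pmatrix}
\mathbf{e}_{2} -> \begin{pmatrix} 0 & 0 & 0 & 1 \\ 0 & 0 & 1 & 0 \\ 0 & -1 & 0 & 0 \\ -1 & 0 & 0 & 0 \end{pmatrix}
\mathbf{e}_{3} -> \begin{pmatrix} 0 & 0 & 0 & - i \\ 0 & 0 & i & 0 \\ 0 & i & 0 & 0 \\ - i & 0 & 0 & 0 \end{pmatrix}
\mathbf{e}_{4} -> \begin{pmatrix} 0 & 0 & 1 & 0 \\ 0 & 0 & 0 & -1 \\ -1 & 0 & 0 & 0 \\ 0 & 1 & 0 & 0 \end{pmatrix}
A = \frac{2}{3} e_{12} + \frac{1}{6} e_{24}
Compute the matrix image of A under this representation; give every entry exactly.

Bivector images (products of the table entries): rho(e_{12}) = rho(\mathbf{e}_{1})rho(\mathbf{e}_{2}) = \begin{pmatrix} 0 & 0 & 0 & 1 \\ 0 & 0 & 1 & 0 \\ 0 & 1 & 0 & 0 \\ 1 & 0 & 0 & 0 \end{pmatrix}; rho(e_{24}) = rho(\mathbf{e}_{2})rho(\mathbf{e}_{4}) = \begin{pmatrix} 0 & 1 & 0 & 0 \\ -1 & 0 & 0 & 0 \\ 0 & 0 & 0 & 1 \\ 0 & 0 & -1 & 0 \end{pmatrix}.
M = (\frac{2}{3})*rho(e_{12}) + (\frac{1}{6})*rho(e_{24}), summed entrywise:
Answer: \begin{pmatrix} 0 & \frac{1}{6} & 0 & \frac{2}{3} \\ - \frac{1}{6} & 0 & \frac{2}{3} & 0 \\ 0 & \frac{2}{3} & 0 & \frac{1}{6} \\ \frac{2}{3} & 0 & - \frac{1}{6} & 0 \end{pmatrix}


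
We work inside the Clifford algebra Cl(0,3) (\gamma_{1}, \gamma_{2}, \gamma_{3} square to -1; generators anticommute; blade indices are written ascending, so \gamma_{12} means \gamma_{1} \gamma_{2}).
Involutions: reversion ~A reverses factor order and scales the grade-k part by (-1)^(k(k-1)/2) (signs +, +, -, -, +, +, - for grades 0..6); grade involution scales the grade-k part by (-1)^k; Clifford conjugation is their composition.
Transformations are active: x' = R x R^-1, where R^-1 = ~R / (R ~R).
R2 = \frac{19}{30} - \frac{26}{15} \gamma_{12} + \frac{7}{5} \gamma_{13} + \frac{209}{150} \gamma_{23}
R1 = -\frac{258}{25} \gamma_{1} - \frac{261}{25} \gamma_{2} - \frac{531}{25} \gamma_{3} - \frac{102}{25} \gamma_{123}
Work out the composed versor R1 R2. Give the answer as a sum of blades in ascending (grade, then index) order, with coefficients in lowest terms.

Distribute over the terms of R1 (each basis-blade product reordered to ascending indices, repeated generators contracted through their squares):
(-\frac{258}{25} \gamma_{1}) R2 = -\frac{817}{125} \gamma_{1} - \frac{2236}{125} \gamma_{2} + \frac{1806}{125} \gamma_{3} - \frac{8987}{625} \gamma_{123}
(-\frac{261}{25} \gamma_{2}) R2 = \frac{2262}{125} \gamma_{1} - \frac{1653}{250} \gamma_{2} + \frac{18183}{1250} \gamma_{3} + \frac{1827}{125} \gamma_{123}
(-\frac{531}{25} \gamma_{3}) R2 = -\frac{3717}{125} \gamma_{1} - \frac{36993}{1250} \gamma_{2} - \frac{3363}{250} \gamma_{3} + \frac{4602}{125} \gamma_{123}
(-\frac{102}{25} \gamma_{123}) R2 = \frac{3553}{625} \gamma_{1} - \frac{714}{125} \gamma_{2} - \frac{884}{125} \gamma_{3} - \frac{323}{125} \gamma_{123}
Summing the partial products and collecting blades:
Answer: -\frac{7807}{625} \gamma_{1} - \frac{37379}{625} \gamma_{2} + \frac{5294}{625} \gamma_{3} + \frac{21543}{625} \gamma_{123}


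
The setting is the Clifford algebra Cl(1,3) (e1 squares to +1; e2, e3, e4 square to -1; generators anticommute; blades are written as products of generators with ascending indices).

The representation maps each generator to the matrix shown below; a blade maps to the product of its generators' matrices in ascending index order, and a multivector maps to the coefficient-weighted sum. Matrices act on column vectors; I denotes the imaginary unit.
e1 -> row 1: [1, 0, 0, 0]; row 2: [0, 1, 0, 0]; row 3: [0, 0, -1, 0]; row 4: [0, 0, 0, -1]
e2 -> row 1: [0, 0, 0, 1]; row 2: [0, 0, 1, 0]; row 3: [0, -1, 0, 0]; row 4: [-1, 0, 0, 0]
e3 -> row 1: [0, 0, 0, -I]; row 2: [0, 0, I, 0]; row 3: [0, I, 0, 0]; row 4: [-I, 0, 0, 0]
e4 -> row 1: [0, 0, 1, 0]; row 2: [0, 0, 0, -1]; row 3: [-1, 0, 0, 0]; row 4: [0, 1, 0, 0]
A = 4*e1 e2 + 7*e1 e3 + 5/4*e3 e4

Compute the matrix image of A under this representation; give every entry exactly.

Bivector images (products of the table entries): rho(e1 e2) = rho(e1)rho(e2) = row 1: [0, 0, 0, 1]; row 2: [0, 0, 1, 0]; row 3: [0, 1, 0, 0]; row 4: [1, 0, 0, 0]; rho(e1 e3) = rho(e1)rho(e3) = row 1: [0, 0, 0, -I]; row 2: [0, 0, I, 0]; row 3: [0, -I, 0, 0]; row 4: [I, 0, 0, 0]; rho(e3 e4) = rho(e3)rho(e4) = row 1: [0, -I, 0, 0]; row 2: [-I, 0, 0, 0]; row 3: [0, 0, 0, -I]; row 4: [0, 0, -I, 0].
M = (4)*rho(e1 e2) + (7)*rho(e1 e3) + (5/4)*rho(e3 e4), summed entrywise:
Answer: row 1: [0, -5*I/4, 0, 4 - 7*I]; row 2: [-5*I/4, 0, 4 + 7*I, 0]; row 3: [0, 4 - 7*I, 0, -5*I/4]; row 4: [4 + 7*I, 0, -5*I/4, 0]


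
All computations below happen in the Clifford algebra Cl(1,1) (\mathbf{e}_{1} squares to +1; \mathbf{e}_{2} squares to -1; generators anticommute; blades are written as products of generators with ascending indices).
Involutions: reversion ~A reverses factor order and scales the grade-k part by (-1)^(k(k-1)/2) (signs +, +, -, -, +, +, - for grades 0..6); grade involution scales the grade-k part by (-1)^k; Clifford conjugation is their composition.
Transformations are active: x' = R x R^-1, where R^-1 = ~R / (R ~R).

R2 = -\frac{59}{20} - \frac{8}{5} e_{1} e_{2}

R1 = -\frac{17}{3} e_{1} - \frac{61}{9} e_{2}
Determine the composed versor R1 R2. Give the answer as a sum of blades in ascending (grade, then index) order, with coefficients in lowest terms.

Distribute over the terms of R1 (each basis-blade product reordered to ascending indices, repeated generators contracted through their squares):
(-\frac{17}{3} e_{1}) R2 = \frac{1003}{60} e_{1} + \frac{136}{15} e_{2}
(-\frac{61}{9} e_{2}) R2 = \frac{488}{45} e_{1} + \frac{3599}{180} e_{2}
Summing the partial products and collecting blades:
Answer: \frac{4961}{180} e_{1} + \frac{5231}{180} e_{2}


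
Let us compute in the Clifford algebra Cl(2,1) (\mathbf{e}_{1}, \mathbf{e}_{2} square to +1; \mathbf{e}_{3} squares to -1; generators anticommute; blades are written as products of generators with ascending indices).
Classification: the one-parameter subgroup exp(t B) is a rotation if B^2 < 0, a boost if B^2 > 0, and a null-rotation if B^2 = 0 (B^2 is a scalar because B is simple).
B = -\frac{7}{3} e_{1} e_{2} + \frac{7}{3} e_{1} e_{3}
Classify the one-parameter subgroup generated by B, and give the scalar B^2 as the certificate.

B^2 term by term: the squares give (-\frac{7}{3})^2*(e_{1} e_{2})^2 + (\frac{7}{3})^2*(e_{1} e_{3})^2 = \frac{49}{9}*(-1) + \frac{49}{9}*(+1) = 0 (each basis 2-blade squares to minus the product of its generators' squares); cross terms between blades sharing an index anticommute and cancel. So B^2 = 0.
Answer: null-rotation, certificate B^2 = 0. B^2 = 0 is basis-independent, so its sign is the whole story.


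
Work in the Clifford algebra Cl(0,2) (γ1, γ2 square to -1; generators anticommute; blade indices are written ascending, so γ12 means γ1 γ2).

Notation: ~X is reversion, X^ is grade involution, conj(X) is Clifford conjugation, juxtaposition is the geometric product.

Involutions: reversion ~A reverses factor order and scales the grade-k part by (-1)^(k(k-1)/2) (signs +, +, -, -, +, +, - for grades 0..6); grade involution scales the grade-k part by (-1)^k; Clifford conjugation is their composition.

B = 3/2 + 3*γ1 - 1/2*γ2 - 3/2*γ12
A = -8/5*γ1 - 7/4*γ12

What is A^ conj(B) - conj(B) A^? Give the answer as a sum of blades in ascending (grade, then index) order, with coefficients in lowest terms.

first term: 297/40 + 131/40*γ1 + 57/20*γ2 - 73/40*γ12
second term: 297/40 + 61/40*γ1 - 57/20*γ2 - 137/40*γ12
Answer: 7/4*γ1 + 57/10*γ2 + 8/5*γ12


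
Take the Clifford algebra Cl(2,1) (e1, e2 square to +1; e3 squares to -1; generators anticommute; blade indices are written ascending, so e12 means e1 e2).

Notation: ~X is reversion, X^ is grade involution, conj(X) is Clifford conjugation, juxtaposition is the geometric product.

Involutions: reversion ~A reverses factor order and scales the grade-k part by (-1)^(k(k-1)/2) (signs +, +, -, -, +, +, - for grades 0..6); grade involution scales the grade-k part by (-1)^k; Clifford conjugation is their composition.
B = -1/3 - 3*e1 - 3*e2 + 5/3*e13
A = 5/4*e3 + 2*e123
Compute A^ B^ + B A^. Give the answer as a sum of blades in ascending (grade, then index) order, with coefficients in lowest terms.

first term: -25/12*e1 + 10/3*e2 + 5/12*e3 + 39/4*e13 - 9/4*e23 + 2/3*e123
second term: 25/12*e1 + 10/3*e2 + 5/12*e3 - 9/4*e13 + 39/4*e23 + 2/3*e123
Answer: 20/3*e2 + 5/6*e3 + 15/2*e13 + 15/2*e23 + 4/3*e123


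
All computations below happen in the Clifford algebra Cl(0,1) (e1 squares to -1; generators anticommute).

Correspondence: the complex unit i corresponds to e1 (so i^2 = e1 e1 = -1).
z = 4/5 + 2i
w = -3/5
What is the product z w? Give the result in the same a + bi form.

In blades: z = 4/5 + 2*e1, w = -3/5.
Distribute z over w term by term (generator squares from the signature, products reordered to ascending indices): (4/5)*w = -12/25; (2*e1)*w = -6/5*e1.
Sum: -12/25 - 6/5*e1; translating back through the correspondence:
Answer: -12/25 - 6/5*i


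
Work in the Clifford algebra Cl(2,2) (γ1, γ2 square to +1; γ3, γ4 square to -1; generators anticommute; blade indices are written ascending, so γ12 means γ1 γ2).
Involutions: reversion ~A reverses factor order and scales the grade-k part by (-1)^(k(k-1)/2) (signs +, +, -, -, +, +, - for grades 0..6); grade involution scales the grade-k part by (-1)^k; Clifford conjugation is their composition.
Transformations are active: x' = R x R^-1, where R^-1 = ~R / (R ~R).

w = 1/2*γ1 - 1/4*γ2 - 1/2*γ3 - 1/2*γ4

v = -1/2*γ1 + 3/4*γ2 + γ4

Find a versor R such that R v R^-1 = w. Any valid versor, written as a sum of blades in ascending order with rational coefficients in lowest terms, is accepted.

Construction: equal norms (both -3/16) license R = v + w = 1/2*γ2 - 1/2*γ3 + 1/2*γ4 — nothing changes along that direction, while (v - w)/2 changes sign, so v maps onto w.
Answer: 1/2*γ2 - 1/2*γ3 + 1/2*γ4


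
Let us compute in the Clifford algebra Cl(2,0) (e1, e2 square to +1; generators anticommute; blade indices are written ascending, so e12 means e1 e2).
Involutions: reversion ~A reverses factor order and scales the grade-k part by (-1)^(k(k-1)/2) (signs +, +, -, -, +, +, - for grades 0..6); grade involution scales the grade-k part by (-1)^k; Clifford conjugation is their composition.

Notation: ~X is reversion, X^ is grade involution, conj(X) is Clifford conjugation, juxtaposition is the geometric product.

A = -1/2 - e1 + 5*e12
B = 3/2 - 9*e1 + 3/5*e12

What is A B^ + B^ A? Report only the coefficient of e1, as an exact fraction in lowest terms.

first term: -51/4 - 6*e1 - 228/5*e2 + 36/5*e12
second term: -51/4 - 6*e1 + 228/5*e2 + 36/5*e12
Answer: -12
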